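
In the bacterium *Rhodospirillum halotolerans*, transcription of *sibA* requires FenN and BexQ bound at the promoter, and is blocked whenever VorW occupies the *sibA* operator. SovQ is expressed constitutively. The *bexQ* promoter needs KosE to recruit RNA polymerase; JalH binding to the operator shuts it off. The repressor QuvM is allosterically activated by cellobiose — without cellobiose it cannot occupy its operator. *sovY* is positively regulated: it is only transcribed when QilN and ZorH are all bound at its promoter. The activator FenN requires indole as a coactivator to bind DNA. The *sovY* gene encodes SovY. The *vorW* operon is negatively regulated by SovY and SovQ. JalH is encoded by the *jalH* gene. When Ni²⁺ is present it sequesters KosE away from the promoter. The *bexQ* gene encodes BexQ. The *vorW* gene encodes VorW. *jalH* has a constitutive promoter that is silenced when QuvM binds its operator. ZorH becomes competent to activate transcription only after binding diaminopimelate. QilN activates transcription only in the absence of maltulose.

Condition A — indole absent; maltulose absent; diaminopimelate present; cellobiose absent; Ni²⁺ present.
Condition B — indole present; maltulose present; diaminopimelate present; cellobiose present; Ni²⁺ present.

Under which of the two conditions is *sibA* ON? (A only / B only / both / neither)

neither

Condition A:
Indole is absent, so FenN is inactive.
Maltulose is absent, so QilN is active.
Diaminopimelate is present, so ZorH is active.
No repressor is bound and QilN and ZorH are active, so *sovY* is transcribed.
So SovY is produced and active.
SovQ is produced constitutively and is active.
With repressor SovY bound, *vorW* is not transcribed.
So VorW is not produced.
Cellobiose is absent, so QuvM is inactive.
With no repressor bound, *jalH* is transcribed.
So JalH is produced and active.
Ni²⁺ is present, so KosE is inactive.
With repressor JalH bound, *bexQ* is not transcribed.
So BexQ is not produced.
Required activator FenN is absent, so *sibA* is not transcribed.
→ *sibA* is OFF in A.
Condition B:
Indole is present, so FenN is active.
Maltulose is present, so QilN is inactive.
Diaminopimelate is present, so ZorH is active.
Required activator QilN is absent, so *sovY* is not transcribed.
So SovY is not produced.
SovQ is produced constitutively and is active.
With repressor SovQ bound, *vorW* is not transcribed.
So VorW is not produced.
Cellobiose is present, so QuvM is active.
With repressor QuvM bound, *jalH* is not transcribed.
So JalH is not produced.
Ni²⁺ is present, so KosE is inactive.
Required activator KosE is absent, so *bexQ* is not transcribed.
So BexQ is not produced.
Required activator BexQ is absent, so *sibA* is not transcribed.
→ *sibA* is OFF in B.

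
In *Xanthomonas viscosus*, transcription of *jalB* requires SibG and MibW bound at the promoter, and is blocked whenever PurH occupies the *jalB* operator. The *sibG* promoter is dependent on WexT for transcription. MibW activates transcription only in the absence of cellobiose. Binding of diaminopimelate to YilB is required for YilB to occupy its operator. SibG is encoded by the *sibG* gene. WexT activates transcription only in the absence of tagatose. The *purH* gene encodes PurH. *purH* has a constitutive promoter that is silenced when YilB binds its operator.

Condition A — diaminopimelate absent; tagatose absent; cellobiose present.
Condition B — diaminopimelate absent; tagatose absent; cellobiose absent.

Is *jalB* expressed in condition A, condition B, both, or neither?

neither

Condition A:
Diaminopimelate is absent, so YilB is inactive.
With no repressor bound, *purH* is transcribed.
So PurH is produced and active.
Tagatose is absent, so WexT is active.
No repressor is bound and WexT is active, so *sibG* is transcribed.
So SibG is produced and active.
Cellobiose is present, so MibW is inactive.
With repressor PurH bound, *jalB* is not transcribed.
→ *jalB* is OFF in A.
Condition B:
Diaminopimelate is absent, so YilB is inactive.
With no repressor bound, *purH* is transcribed.
So PurH is produced and active.
Tagatose is absent, so WexT is active.
No repressor is bound and WexT is active, so *sibG* is transcribed.
So SibG is produced and active.
Cellobiose is absent, so MibW is active.
With repressor PurH bound, *jalB* is not transcribed.
→ *jalB* is OFF in B.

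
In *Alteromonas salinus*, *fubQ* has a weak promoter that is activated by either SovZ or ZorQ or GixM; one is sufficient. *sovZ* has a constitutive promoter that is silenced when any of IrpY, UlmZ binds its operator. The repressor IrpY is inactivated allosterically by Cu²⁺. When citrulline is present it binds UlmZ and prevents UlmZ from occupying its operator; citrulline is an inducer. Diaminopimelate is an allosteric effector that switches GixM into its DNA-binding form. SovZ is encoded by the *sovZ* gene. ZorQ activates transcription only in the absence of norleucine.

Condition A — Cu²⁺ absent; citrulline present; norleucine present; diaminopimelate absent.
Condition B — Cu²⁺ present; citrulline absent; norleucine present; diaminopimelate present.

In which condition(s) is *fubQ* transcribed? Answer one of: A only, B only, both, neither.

Condition A:
Cu²⁺ is absent, so IrpY is active.
Citrulline is present, so UlmZ is inactive.
With repressor IrpY bound, *sovZ* is not transcribed.
So SovZ is not produced.
Norleucine is present, so ZorQ is inactive.
Diaminopimelate is absent, so GixM is inactive.
No activator is available at the *fubQ* promoter, so *fubQ* is not transcribed.
→ *fubQ* is OFF in A.
Condition B:
Cu²⁺ is present, so IrpY is inactive.
Citrulline is absent, so UlmZ is active.
With repressor UlmZ bound, *sovZ* is not transcribed.
So SovZ is not produced.
Norleucine is present, so ZorQ is inactive.
Diaminopimelate is present, so GixM is active.
Activator GixM is present, so *fubQ* is transcribed.
→ *fubQ* is ON in B.

B only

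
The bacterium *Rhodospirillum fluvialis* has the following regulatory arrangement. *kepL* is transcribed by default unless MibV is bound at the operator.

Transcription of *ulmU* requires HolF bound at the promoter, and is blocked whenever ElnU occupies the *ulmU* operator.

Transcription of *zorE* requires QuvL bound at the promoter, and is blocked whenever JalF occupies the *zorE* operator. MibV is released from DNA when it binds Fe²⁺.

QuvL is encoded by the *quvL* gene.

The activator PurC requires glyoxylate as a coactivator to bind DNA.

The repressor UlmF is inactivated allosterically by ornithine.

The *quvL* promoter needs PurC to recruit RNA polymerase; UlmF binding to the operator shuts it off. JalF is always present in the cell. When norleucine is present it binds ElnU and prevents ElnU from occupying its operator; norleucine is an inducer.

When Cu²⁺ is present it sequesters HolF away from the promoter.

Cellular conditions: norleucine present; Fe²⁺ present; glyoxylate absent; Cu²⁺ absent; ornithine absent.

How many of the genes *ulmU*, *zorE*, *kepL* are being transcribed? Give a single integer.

2

Norleucine is present, so ElnU is inactive.
Cu²⁺ is absent, so HolF is active.
No repressor is bound and HolF is active, so *ulmU* is transcribed.
→ *ulmU* is ON.
JalF is produced constitutively and is active.
Glyoxylate is absent, so PurC is inactive.
Ornithine is absent, so UlmF is active.
With repressor UlmF bound, *quvL* is not transcribed.
So QuvL is not produced.
With repressor JalF bound, *zorE* is not transcribed.
→ *zorE* is OFF.
Fe²⁺ is present, so MibV is inactive.
With no repressor bound, *kepL* is transcribed.
→ *kepL* is ON.
2 of the 3 genes are transcribed.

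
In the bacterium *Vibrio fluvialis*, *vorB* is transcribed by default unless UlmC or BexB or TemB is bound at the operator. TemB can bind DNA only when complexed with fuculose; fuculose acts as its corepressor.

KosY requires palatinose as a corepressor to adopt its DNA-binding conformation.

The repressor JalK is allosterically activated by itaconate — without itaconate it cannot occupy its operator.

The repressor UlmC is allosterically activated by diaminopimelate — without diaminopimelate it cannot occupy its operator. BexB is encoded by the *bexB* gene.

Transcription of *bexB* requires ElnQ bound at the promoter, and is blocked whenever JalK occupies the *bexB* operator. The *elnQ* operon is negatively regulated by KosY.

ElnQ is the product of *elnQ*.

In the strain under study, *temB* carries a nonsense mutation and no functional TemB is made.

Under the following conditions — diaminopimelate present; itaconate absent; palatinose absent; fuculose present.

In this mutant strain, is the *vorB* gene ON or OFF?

OFF

Diaminopimelate is present, so UlmC is active.
Itaconate is absent, so JalK is inactive.
Palatinose is absent, so KosY is inactive.
With no repressor bound, *elnQ* is transcribed.
So ElnQ is produced and active.
No repressor is bound and ElnQ is active, so *bexB* is transcribed.
So BexB is produced and active.
TemB is non-functional in this strain, so it has no effect.
With repressor UlmC bound, *vorB* is not transcribed.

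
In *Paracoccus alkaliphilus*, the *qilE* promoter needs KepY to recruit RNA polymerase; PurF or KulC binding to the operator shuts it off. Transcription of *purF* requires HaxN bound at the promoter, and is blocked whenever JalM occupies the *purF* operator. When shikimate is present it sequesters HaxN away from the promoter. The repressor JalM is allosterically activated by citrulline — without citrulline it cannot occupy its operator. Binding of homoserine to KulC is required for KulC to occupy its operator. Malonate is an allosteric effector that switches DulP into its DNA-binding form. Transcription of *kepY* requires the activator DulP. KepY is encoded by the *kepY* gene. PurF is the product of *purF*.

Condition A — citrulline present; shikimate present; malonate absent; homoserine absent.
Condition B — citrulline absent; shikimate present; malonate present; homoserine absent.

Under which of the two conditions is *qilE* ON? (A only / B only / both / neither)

Condition A:
Citrulline is present, so JalM is active.
Shikimate is present, so HaxN is inactive.
With repressor JalM bound, *purF* is not transcribed.
So PurF is not produced.
Malonate is absent, so DulP is inactive.
Required activator DulP is absent, so *kepY* is not transcribed.
So KepY is not produced.
Homoserine is absent, so KulC is inactive.
Required activator KepY is absent, so *qilE* is not transcribed.
→ *qilE* is OFF in A.
Condition B:
Citrulline is absent, so JalM is inactive.
Shikimate is present, so HaxN is inactive.
Required activator HaxN is absent, so *purF* is not transcribed.
So PurF is not produced.
Malonate is present, so DulP is active.
No repressor is bound and DulP is active, so *kepY* is transcribed.
So KepY is produced and active.
Homoserine is absent, so KulC is inactive.
No repressor is bound and KepY is active, so *qilE* is transcribed.
→ *qilE* is ON in B.

B only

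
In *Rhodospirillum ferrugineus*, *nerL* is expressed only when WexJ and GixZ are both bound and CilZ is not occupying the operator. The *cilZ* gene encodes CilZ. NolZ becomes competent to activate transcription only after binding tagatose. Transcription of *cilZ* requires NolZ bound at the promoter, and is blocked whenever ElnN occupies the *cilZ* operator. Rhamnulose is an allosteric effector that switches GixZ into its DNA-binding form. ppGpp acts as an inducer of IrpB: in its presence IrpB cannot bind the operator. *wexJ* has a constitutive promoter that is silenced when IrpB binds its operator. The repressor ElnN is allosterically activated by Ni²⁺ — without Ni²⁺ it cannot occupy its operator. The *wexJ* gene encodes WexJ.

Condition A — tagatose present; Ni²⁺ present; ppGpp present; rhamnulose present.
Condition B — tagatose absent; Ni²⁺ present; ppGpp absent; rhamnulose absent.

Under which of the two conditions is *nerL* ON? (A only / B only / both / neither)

A only

Condition A:
Tagatose is present, so NolZ is active.
Ni²⁺ is present, so ElnN is active.
With repressor ElnN bound, *cilZ* is not transcribed.
So CilZ is not produced.
ppGpp is present, so IrpB is inactive.
With no repressor bound, *wexJ* is transcribed.
So WexJ is produced and active.
Rhamnulose is present, so GixZ is active.
No repressor is bound and WexJ and GixZ are active, so *nerL* is transcribed.
→ *nerL* is ON in A.
Condition B:
Tagatose is absent, so NolZ is inactive.
Ni²⁺ is present, so ElnN is active.
With repressor ElnN bound, *cilZ* is not transcribed.
So CilZ is not produced.
ppGpp is absent, so IrpB is active.
With repressor IrpB bound, *wexJ* is not transcribed.
So WexJ is not produced.
Rhamnulose is absent, so GixZ is inactive.
Required activator WexJ is absent, so *nerL* is not transcribed.
→ *nerL* is OFF in B.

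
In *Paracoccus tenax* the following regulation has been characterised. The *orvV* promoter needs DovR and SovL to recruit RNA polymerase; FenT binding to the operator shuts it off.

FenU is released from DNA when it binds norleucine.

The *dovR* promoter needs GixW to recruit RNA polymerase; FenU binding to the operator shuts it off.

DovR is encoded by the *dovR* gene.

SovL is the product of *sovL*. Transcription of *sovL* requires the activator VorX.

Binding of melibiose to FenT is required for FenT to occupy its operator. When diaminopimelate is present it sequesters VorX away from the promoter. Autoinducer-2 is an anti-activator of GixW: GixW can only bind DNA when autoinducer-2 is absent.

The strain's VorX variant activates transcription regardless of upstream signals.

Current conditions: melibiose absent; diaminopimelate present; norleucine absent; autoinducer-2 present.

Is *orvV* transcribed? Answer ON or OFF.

Autoinducer-2 is present, so GixW is inactive.
Norleucine is absent, so FenU is active.
With repressor FenU bound, *dovR* is not transcribed.
So DovR is not produced.
VorX is constitutively active in this strain.
No repressor is bound and VorX is active, so *sovL* is transcribed.
So SovL is produced and active.
Melibiose is absent, so FenT is inactive.
Required activator DovR is absent, so *orvV* is not transcribed.

OFF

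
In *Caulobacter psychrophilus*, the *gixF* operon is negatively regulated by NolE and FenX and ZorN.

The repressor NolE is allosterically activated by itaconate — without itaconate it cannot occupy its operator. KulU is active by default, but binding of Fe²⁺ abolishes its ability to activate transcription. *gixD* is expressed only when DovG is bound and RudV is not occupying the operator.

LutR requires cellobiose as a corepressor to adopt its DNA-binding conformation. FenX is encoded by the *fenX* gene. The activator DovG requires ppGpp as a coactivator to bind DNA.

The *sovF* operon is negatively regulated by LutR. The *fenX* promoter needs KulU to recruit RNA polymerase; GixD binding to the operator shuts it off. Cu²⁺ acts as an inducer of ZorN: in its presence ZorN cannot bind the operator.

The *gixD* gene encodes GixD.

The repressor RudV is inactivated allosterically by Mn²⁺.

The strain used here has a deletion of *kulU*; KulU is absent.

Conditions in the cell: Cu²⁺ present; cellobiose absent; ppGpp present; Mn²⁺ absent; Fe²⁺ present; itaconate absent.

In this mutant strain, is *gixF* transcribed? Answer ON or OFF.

ON

Itaconate is absent, so NolE is inactive.
KulU is non-functional in this strain, so it has no effect.
ppGpp is present, so DovG is active.
Mn²⁺ is absent, so RudV is active.
With repressor RudV bound, *gixD* is not transcribed.
So GixD is not produced.
Required activator KulU is absent, so *fenX* is not transcribed.
So FenX is not produced.
Cu²⁺ is present, so ZorN is inactive.
With no repressor bound, *gixF* is transcribed.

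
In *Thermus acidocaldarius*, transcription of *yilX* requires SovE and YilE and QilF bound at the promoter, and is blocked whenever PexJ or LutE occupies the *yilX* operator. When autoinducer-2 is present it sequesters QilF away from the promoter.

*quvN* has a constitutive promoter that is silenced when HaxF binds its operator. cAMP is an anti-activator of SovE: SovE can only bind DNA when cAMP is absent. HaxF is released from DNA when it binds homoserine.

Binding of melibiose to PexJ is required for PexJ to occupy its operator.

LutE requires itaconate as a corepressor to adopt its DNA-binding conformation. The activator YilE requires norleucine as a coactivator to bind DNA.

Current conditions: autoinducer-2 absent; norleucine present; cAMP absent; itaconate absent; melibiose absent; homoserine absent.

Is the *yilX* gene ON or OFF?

ON

Melibiose is absent, so PexJ is inactive.
Itaconate is absent, so LutE is inactive.
cAMP is absent, so SovE is active.
Norleucine is present, so YilE is active.
Autoinducer-2 is absent, so QilF is active.
No repressor is bound and SovE and YilE and QilF are active, so *yilX* is transcribed.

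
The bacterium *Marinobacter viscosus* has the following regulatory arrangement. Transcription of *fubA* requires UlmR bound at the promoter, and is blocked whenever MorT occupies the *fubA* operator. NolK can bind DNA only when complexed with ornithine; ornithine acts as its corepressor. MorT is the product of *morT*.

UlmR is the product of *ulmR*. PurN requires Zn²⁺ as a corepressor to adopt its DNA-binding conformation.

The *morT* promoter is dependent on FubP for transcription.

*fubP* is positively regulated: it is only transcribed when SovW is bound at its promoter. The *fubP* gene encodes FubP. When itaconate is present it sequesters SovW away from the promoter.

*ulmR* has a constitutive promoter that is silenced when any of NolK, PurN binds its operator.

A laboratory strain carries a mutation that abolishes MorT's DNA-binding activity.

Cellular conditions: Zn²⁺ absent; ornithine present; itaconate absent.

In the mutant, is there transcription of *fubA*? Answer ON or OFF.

OFF

Ornithine is present, so NolK is active.
Zn²⁺ is absent, so PurN is inactive.
With repressor NolK bound, *ulmR* is not transcribed.
So UlmR is not produced.
MorT is non-functional in this strain, so it has no effect.
Required activator UlmR is absent, so *fubA* is not transcribed.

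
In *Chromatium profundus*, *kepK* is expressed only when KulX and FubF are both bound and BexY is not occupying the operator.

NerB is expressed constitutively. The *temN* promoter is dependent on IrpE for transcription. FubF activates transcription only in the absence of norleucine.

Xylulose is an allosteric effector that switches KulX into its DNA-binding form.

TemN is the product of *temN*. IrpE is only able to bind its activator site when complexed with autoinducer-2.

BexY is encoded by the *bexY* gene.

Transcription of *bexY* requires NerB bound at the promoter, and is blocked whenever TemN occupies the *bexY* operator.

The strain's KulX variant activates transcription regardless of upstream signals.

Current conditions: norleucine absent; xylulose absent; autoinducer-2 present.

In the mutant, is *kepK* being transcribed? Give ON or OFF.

KulX is constitutively active in this strain.
NerB is produced constitutively and is active.
Autoinducer-2 is present, so IrpE is active.
No repressor is bound and IrpE is active, so *temN* is transcribed.
So TemN is produced and active.
With repressor TemN bound, *bexY* is not transcribed.
So BexY is not produced.
Norleucine is absent, so FubF is active.
No repressor is bound and KulX and FubF are active, so *kepK* is transcribed.

ON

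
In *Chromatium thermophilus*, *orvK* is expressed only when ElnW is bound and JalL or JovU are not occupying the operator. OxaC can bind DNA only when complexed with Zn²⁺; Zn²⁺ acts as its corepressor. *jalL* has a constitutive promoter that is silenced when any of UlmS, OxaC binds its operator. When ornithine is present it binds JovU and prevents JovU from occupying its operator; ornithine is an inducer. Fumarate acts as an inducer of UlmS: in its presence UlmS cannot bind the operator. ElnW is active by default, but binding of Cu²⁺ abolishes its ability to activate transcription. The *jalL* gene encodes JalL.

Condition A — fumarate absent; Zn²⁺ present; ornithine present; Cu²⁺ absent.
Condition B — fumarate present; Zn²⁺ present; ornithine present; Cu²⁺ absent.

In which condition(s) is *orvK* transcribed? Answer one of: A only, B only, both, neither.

Condition A:
Fumarate is absent, so UlmS is active.
Zn²⁺ is present, so OxaC is active.
With repressor UlmS bound, *jalL* is not transcribed.
So JalL is not produced.
Ornithine is present, so JovU is inactive.
Cu²⁺ is absent, so ElnW is active.
No repressor is bound and ElnW is active, so *orvK* is transcribed.
→ *orvK* is ON in A.
Condition B:
Fumarate is present, so UlmS is inactive.
Zn²⁺ is present, so OxaC is active.
With repressor OxaC bound, *jalL* is not transcribed.
So JalL is not produced.
Ornithine is present, so JovU is inactive.
Cu²⁺ is absent, so ElnW is active.
No repressor is bound and ElnW is active, so *orvK* is transcribed.
→ *orvK* is ON in B.

both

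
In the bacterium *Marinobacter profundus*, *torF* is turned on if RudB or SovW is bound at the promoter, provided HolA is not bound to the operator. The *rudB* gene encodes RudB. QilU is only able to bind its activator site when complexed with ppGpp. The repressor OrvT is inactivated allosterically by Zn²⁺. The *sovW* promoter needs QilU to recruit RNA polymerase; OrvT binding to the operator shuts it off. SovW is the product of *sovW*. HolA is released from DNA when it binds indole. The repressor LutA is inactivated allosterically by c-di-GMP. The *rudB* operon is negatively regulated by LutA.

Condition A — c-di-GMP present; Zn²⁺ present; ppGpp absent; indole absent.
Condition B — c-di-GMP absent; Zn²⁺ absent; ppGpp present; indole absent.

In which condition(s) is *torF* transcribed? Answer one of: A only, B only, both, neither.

Condition A:
c-di-GMP is present, so LutA is inactive.
With no repressor bound, *rudB* is transcribed.
So RudB is produced and active.
Zn²⁺ is present, so OrvT is inactive.
ppGpp is absent, so QilU is inactive.
Required activator QilU is absent, so *sovW* is not transcribed.
So SovW is not produced.
Indole is absent, so HolA is active.
With repressor HolA bound, *torF* is not transcribed.
→ *torF* is OFF in A.
Condition B:
c-di-GMP is absent, so LutA is active.
With repressor LutA bound, *rudB* is not transcribed.
So RudB is not produced.
Zn²⁺ is absent, so OrvT is active.
ppGpp is present, so QilU is active.
With repressor OrvT bound, *sovW* is not transcribed.
So SovW is not produced.
Indole is absent, so HolA is active.
With repressor HolA bound, *torF* is not transcribed.
→ *torF* is OFF in B.

neither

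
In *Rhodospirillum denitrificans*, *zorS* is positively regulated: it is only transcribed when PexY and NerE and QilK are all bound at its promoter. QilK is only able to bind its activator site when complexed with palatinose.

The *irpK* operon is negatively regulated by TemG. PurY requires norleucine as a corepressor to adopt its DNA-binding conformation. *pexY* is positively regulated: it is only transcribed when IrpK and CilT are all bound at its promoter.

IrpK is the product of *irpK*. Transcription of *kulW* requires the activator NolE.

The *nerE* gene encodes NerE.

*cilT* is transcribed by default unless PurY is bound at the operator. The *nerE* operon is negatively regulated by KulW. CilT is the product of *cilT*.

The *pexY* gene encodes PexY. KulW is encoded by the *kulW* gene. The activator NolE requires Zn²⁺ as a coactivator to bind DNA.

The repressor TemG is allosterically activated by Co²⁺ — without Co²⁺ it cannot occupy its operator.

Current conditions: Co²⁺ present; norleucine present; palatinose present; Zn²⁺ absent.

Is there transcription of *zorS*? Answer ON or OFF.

OFF

Co²⁺ is present, so TemG is active.
With repressor TemG bound, *irpK* is not transcribed.
So IrpK is not produced.
Norleucine is present, so PurY is active.
With repressor PurY bound, *cilT* is not transcribed.
So CilT is not produced.
Required activator IrpK is absent, so *pexY* is not transcribed.
So PexY is not produced.
Zn²⁺ is absent, so NolE is inactive.
Required activator NolE is absent, so *kulW* is not transcribed.
So KulW is not produced.
With no repressor bound, *nerE* is transcribed.
So NerE is produced and active.
Palatinose is present, so QilK is active.
Required activator PexY is absent, so *zorS* is not transcribed.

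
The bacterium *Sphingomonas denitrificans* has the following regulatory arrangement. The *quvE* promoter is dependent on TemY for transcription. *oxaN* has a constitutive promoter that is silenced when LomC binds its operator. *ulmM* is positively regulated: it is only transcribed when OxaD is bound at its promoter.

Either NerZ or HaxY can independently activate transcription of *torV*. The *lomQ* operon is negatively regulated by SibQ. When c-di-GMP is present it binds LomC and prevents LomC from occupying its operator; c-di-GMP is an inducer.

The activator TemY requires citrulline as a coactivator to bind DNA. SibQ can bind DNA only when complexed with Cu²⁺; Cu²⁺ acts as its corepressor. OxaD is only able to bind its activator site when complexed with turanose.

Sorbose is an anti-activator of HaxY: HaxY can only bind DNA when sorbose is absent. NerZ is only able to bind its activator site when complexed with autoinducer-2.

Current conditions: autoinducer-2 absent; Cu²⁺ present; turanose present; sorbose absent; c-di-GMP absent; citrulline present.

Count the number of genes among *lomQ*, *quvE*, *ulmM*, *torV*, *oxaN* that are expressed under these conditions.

Cu²⁺ is present, so SibQ is active.
With repressor SibQ bound, *lomQ* is not transcribed.
→ *lomQ* is OFF.
Citrulline is present, so TemY is active.
No repressor is bound and TemY is active, so *quvE* is transcribed.
→ *quvE* is ON.
Turanose is present, so OxaD is active.
No repressor is bound and OxaD is active, so *ulmM* is transcribed.
→ *ulmM* is ON.
Autoinducer-2 is absent, so NerZ is inactive.
Sorbose is absent, so HaxY is active.
Activator HaxY is present, so *torV* is transcribed.
→ *torV* is ON.
c-di-GMP is absent, so LomC is active.
With repressor LomC bound, *oxaN* is not transcribed.
→ *oxaN* is OFF.
3 of the 5 genes are transcribed.

3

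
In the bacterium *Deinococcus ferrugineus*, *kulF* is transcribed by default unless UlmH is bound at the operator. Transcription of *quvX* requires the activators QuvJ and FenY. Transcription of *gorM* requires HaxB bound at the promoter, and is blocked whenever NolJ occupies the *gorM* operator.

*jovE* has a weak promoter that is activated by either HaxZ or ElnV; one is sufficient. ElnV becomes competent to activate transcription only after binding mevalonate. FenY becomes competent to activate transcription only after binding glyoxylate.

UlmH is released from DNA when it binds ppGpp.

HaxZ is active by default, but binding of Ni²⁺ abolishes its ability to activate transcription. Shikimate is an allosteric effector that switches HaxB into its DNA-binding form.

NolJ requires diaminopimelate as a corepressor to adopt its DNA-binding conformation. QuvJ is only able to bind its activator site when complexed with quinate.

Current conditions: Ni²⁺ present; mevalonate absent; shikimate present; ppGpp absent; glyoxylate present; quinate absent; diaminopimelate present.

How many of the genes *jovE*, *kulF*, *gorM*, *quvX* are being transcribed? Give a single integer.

Ni²⁺ is present, so HaxZ is inactive.
Mevalonate is absent, so ElnV is inactive.
No activator is available at the *jovE* promoter, so *jovE* is not transcribed.
→ *jovE* is OFF.
ppGpp is absent, so UlmH is active.
With repressor UlmH bound, *kulF* is not transcribed.
→ *kulF* is OFF.
Diaminopimelate is present, so NolJ is active.
Shikimate is present, so HaxB is active.
With repressor NolJ bound, *gorM* is not transcribed.
→ *gorM* is OFF.
Quinate is absent, so QuvJ is inactive.
Glyoxylate is present, so FenY is active.
Required activator QuvJ is absent, so *quvX* is not transcribed.
→ *quvX* is OFF.
0 of the 4 genes are transcribed.

0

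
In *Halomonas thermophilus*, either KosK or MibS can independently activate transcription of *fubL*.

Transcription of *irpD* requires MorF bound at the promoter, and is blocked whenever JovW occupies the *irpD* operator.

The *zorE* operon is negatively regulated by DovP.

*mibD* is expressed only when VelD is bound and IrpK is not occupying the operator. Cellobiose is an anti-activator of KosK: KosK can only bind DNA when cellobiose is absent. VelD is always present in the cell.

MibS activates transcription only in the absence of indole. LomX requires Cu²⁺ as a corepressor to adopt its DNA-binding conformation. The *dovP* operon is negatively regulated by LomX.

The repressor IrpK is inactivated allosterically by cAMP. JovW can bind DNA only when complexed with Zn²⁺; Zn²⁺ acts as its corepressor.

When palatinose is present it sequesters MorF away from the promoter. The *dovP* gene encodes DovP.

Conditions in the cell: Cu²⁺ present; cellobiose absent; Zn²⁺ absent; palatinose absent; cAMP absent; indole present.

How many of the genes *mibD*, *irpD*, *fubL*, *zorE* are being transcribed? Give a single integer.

3

VelD is produced constitutively and is active.
cAMP is absent, so IrpK is active.
With repressor IrpK bound, *mibD* is not transcribed.
→ *mibD* is OFF.
Palatinose is absent, so MorF is active.
Zn²⁺ is absent, so JovW is inactive.
No repressor is bound and MorF is active, so *irpD* is transcribed.
→ *irpD* is ON.
Cellobiose is absent, so KosK is active.
Indole is present, so MibS is inactive.
Activator KosK is present, so *fubL* is transcribed.
→ *fubL* is ON.
Cu²⁺ is present, so LomX is active.
With repressor LomX bound, *dovP* is not transcribed.
So DovP is not produced.
With no repressor bound, *zorE* is transcribed.
→ *zorE* is ON.
3 of the 4 genes are transcribed.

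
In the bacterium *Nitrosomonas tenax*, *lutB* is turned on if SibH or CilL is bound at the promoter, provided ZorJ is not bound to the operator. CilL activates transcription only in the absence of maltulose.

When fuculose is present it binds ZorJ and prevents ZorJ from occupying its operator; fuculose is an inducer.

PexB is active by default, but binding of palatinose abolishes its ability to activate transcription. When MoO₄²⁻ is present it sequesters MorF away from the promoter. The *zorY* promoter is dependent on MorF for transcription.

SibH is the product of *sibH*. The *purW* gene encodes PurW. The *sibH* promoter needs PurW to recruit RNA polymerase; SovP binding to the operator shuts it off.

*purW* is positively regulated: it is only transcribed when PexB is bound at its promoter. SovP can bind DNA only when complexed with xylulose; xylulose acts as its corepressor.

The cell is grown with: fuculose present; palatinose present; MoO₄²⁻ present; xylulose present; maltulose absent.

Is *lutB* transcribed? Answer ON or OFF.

Fuculose is present, so ZorJ is inactive.
Palatinose is present, so PexB is inactive.
Required activator PexB is absent, so *purW* is not transcribed.
So PurW is not produced.
Xylulose is present, so SovP is active.
With repressor SovP bound, *sibH* is not transcribed.
So SibH is not produced.
Maltulose is absent, so CilL is active.
Activator CilL is present, so *lutB* is transcribed.

ON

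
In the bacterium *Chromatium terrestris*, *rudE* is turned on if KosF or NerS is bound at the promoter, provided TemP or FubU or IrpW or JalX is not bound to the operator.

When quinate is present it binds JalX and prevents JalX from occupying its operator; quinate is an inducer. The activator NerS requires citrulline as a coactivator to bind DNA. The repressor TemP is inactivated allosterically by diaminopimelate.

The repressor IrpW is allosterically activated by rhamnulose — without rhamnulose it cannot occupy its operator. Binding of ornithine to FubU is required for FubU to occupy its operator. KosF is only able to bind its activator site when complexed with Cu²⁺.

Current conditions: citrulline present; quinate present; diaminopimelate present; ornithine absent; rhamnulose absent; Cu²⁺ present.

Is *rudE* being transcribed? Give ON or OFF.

Cu²⁺ is present, so KosF is active.
Diaminopimelate is present, so TemP is inactive.
Ornithine is absent, so FubU is inactive.
Rhamnulose is absent, so IrpW is inactive.
Quinate is present, so JalX is inactive.
Citrulline is present, so NerS is active.
Activator KosF is present, so *rudE* is transcribed.

ON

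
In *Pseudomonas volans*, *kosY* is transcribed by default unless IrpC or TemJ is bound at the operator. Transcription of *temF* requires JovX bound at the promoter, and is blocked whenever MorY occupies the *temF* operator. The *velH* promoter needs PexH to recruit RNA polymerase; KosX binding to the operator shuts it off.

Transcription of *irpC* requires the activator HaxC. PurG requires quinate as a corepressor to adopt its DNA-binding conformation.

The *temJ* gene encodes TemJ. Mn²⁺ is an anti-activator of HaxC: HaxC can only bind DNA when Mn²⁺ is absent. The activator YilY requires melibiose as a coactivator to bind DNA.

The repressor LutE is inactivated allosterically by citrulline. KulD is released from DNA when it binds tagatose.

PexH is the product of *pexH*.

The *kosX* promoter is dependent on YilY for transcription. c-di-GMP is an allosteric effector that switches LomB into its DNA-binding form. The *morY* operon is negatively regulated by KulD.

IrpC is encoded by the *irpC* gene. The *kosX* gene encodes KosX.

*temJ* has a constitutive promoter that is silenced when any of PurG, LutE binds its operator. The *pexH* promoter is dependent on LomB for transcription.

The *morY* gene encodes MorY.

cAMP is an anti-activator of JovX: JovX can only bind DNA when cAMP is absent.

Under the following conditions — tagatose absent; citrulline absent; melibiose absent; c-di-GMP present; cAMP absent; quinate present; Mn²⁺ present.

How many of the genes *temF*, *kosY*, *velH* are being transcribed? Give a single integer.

3

cAMP is absent, so JovX is active.
Tagatose is absent, so KulD is active.
With repressor KulD bound, *morY* is not transcribed.
So MorY is not produced.
No repressor is bound and JovX is active, so *temF* is transcribed.
→ *temF* is ON.
Mn²⁺ is present, so HaxC is inactive.
Required activator HaxC is absent, so *irpC* is not transcribed.
So IrpC is not produced.
Quinate is present, so PurG is active.
Citrulline is absent, so LutE is active.
With repressor PurG bound, *temJ* is not transcribed.
So TemJ is not produced.
With no repressor bound, *kosY* is transcribed.
→ *kosY* is ON.
Melibiose is absent, so YilY is inactive.
Required activator YilY is absent, so *kosX* is not transcribed.
So KosX is not produced.
c-di-GMP is present, so LomB is active.
No repressor is bound and LomB is active, so *pexH* is transcribed.
So PexH is produced and active.
No repressor is bound and PexH is active, so *velH* is transcribed.
→ *velH* is ON.
3 of the 3 genes are transcribed.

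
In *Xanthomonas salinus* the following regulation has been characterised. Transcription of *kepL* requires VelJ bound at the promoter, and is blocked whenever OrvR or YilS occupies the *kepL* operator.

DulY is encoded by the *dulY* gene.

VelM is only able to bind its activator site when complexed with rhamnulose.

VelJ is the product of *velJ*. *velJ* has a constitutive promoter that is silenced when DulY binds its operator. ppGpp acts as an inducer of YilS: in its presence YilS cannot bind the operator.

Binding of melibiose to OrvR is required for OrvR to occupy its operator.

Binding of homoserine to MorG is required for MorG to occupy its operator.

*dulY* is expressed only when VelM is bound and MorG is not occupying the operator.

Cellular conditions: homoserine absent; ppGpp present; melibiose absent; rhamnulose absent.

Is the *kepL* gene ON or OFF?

Melibiose is absent, so OrvR is inactive.
Rhamnulose is absent, so VelM is inactive.
Homoserine is absent, so MorG is inactive.
Required activator VelM is absent, so *dulY* is not transcribed.
So DulY is not produced.
With no repressor bound, *velJ* is transcribed.
So VelJ is produced and active.
ppGpp is present, so YilS is inactive.
No repressor is bound and VelJ is active, so *kepL* is transcribed.

ON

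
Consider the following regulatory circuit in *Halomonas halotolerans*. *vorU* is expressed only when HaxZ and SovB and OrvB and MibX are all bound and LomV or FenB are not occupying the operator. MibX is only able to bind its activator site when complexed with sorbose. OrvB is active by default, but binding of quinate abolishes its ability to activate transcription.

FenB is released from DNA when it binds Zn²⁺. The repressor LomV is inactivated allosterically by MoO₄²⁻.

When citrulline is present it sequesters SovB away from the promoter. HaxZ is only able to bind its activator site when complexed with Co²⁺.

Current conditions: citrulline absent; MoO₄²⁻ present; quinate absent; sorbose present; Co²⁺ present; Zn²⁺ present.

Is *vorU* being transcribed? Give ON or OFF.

Co²⁺ is present, so HaxZ is active.
MoO₄²⁻ is present, so LomV is inactive.
Citrulline is absent, so SovB is active.
Quinate is absent, so OrvB is active.
Sorbose is present, so MibX is active.
Zn²⁺ is present, so FenB is inactive.
No repressor is bound and HaxZ and SovB and OrvB and MibX are active, so *vorU* is transcribed.

ON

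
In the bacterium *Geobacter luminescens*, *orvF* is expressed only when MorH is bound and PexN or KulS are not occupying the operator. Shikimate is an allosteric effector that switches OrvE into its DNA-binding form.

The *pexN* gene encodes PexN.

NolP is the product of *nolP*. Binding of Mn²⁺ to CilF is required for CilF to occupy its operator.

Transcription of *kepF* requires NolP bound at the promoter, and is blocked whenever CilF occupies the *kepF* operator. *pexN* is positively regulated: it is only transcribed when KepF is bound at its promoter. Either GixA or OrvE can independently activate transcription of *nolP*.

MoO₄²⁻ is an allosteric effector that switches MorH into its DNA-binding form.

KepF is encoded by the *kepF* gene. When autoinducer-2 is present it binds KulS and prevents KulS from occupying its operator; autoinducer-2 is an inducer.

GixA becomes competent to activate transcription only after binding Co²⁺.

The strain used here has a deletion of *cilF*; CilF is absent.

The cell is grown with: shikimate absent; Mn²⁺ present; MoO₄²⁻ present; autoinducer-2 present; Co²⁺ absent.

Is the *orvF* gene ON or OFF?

ON

Co²⁺ is absent, so GixA is inactive.
Shikimate is absent, so OrvE is inactive.
No activator is available at the *nolP* promoter, so *nolP* is not transcribed.
So NolP is not produced.
CilF is non-functional in this strain, so it has no effect.
Required activator NolP is absent, so *kepF* is not transcribed.
So KepF is not produced.
Required activator KepF is absent, so *pexN* is not transcribed.
So PexN is not produced.
Autoinducer-2 is present, so KulS is inactive.
MoO₄²⁻ is present, so MorH is active.
No repressor is bound and MorH is active, so *orvF* is transcribed.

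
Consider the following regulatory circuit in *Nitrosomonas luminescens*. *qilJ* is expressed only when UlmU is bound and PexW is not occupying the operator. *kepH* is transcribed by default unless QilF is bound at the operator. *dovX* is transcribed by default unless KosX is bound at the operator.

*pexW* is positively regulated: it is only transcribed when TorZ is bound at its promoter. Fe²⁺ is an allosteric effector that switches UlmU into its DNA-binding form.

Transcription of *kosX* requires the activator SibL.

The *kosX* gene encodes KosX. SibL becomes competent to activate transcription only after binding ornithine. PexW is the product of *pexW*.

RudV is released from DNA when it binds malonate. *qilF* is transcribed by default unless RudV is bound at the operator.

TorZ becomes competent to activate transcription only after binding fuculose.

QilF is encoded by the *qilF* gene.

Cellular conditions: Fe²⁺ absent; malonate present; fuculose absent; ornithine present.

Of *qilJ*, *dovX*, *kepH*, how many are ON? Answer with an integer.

0

Fe²⁺ is absent, so UlmU is inactive.
Fuculose is absent, so TorZ is inactive.
Required activator TorZ is absent, so *pexW* is not transcribed.
So PexW is not produced.
Required activator UlmU is absent, so *qilJ* is not transcribed.
→ *qilJ* is OFF.
Ornithine is present, so SibL is active.
No repressor is bound and SibL is active, so *kosX* is transcribed.
So KosX is produced and active.
With repressor KosX bound, *dovX* is not transcribed.
→ *dovX* is OFF.
Malonate is present, so RudV is inactive.
With no repressor bound, *qilF* is transcribed.
So QilF is produced and active.
With repressor QilF bound, *kepH* is not transcribed.
→ *kepH* is OFF.
0 of the 3 genes are transcribed.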